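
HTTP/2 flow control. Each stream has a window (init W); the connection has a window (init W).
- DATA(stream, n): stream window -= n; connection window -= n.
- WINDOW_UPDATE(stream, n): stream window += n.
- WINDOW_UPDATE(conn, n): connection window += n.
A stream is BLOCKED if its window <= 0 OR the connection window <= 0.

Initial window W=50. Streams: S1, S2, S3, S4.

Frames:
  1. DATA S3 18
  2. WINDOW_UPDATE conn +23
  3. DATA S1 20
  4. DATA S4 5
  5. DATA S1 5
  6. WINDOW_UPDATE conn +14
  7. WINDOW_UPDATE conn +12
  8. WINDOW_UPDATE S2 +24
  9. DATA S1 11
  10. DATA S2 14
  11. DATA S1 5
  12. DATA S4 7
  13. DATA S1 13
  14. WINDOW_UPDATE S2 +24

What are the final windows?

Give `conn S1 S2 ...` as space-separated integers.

Answer: 1 -4 84 32 38

Derivation:
Op 1: conn=32 S1=50 S2=50 S3=32 S4=50 blocked=[]
Op 2: conn=55 S1=50 S2=50 S3=32 S4=50 blocked=[]
Op 3: conn=35 S1=30 S2=50 S3=32 S4=50 blocked=[]
Op 4: conn=30 S1=30 S2=50 S3=32 S4=45 blocked=[]
Op 5: conn=25 S1=25 S2=50 S3=32 S4=45 blocked=[]
Op 6: conn=39 S1=25 S2=50 S3=32 S4=45 blocked=[]
Op 7: conn=51 S1=25 S2=50 S3=32 S4=45 blocked=[]
Op 8: conn=51 S1=25 S2=74 S3=32 S4=45 blocked=[]
Op 9: conn=40 S1=14 S2=74 S3=32 S4=45 blocked=[]
Op 10: conn=26 S1=14 S2=60 S3=32 S4=45 blocked=[]
Op 11: conn=21 S1=9 S2=60 S3=32 S4=45 blocked=[]
Op 12: conn=14 S1=9 S2=60 S3=32 S4=38 blocked=[]
Op 13: conn=1 S1=-4 S2=60 S3=32 S4=38 blocked=[1]
Op 14: conn=1 S1=-4 S2=84 S3=32 S4=38 blocked=[1]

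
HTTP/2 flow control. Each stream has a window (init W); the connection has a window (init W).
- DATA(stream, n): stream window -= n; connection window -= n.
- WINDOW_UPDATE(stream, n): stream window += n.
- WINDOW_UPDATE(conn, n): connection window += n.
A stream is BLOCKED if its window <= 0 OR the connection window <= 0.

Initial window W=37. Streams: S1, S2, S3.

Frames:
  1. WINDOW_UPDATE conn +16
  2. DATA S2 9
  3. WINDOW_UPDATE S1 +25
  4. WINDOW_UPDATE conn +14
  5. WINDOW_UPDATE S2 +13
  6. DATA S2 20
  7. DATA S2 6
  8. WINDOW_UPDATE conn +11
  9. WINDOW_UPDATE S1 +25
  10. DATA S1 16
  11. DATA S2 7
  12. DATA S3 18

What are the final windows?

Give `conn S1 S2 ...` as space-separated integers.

Op 1: conn=53 S1=37 S2=37 S3=37 blocked=[]
Op 2: conn=44 S1=37 S2=28 S3=37 blocked=[]
Op 3: conn=44 S1=62 S2=28 S3=37 blocked=[]
Op 4: conn=58 S1=62 S2=28 S3=37 blocked=[]
Op 5: conn=58 S1=62 S2=41 S3=37 blocked=[]
Op 6: conn=38 S1=62 S2=21 S3=37 blocked=[]
Op 7: conn=32 S1=62 S2=15 S3=37 blocked=[]
Op 8: conn=43 S1=62 S2=15 S3=37 blocked=[]
Op 9: conn=43 S1=87 S2=15 S3=37 blocked=[]
Op 10: conn=27 S1=71 S2=15 S3=37 blocked=[]
Op 11: conn=20 S1=71 S2=8 S3=37 blocked=[]
Op 12: conn=2 S1=71 S2=8 S3=19 blocked=[]

Answer: 2 71 8 19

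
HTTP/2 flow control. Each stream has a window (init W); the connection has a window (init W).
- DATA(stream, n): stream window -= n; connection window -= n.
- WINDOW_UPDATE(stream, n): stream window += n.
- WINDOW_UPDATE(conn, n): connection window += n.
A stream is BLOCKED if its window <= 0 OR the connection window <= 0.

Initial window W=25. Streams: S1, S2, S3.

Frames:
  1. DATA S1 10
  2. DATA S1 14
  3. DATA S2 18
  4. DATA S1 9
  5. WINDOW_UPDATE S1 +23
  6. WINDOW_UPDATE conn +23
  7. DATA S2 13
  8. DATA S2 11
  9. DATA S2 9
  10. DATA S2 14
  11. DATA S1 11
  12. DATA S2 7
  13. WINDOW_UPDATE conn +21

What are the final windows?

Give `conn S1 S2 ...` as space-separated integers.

Answer: -47 4 -47 25

Derivation:
Op 1: conn=15 S1=15 S2=25 S3=25 blocked=[]
Op 2: conn=1 S1=1 S2=25 S3=25 blocked=[]
Op 3: conn=-17 S1=1 S2=7 S3=25 blocked=[1, 2, 3]
Op 4: conn=-26 S1=-8 S2=7 S3=25 blocked=[1, 2, 3]
Op 5: conn=-26 S1=15 S2=7 S3=25 blocked=[1, 2, 3]
Op 6: conn=-3 S1=15 S2=7 S3=25 blocked=[1, 2, 3]
Op 7: conn=-16 S1=15 S2=-6 S3=25 blocked=[1, 2, 3]
Op 8: conn=-27 S1=15 S2=-17 S3=25 blocked=[1, 2, 3]
Op 9: conn=-36 S1=15 S2=-26 S3=25 blocked=[1, 2, 3]
Op 10: conn=-50 S1=15 S2=-40 S3=25 blocked=[1, 2, 3]
Op 11: conn=-61 S1=4 S2=-40 S3=25 blocked=[1, 2, 3]
Op 12: conn=-68 S1=4 S2=-47 S3=25 blocked=[1, 2, 3]
Op 13: conn=-47 S1=4 S2=-47 S3=25 blocked=[1, 2, 3]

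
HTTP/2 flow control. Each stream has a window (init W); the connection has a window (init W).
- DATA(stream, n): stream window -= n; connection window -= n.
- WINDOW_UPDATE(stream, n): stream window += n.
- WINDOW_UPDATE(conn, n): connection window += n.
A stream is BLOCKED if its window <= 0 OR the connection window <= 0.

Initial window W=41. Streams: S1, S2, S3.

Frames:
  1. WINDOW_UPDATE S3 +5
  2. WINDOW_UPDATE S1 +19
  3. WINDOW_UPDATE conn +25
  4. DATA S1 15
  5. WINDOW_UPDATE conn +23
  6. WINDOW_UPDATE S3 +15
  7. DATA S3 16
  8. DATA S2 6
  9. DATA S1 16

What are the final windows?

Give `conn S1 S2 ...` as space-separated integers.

Answer: 36 29 35 45

Derivation:
Op 1: conn=41 S1=41 S2=41 S3=46 blocked=[]
Op 2: conn=41 S1=60 S2=41 S3=46 blocked=[]
Op 3: conn=66 S1=60 S2=41 S3=46 blocked=[]
Op 4: conn=51 S1=45 S2=41 S3=46 blocked=[]
Op 5: conn=74 S1=45 S2=41 S3=46 blocked=[]
Op 6: conn=74 S1=45 S2=41 S3=61 blocked=[]
Op 7: conn=58 S1=45 S2=41 S3=45 blocked=[]
Op 8: conn=52 S1=45 S2=35 S3=45 blocked=[]
Op 9: conn=36 S1=29 S2=35 S3=45 blocked=[]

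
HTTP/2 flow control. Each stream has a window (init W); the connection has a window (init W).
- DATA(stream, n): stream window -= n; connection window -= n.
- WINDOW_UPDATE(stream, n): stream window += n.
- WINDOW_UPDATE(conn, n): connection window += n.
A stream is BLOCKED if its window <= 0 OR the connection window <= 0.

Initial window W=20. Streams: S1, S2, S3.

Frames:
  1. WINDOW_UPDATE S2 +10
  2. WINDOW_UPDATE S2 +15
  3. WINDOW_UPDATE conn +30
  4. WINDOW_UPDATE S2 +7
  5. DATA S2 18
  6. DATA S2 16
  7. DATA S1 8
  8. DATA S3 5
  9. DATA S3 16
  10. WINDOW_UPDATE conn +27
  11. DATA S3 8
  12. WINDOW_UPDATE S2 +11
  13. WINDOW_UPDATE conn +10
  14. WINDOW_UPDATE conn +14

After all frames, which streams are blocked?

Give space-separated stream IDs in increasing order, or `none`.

Op 1: conn=20 S1=20 S2=30 S3=20 blocked=[]
Op 2: conn=20 S1=20 S2=45 S3=20 blocked=[]
Op 3: conn=50 S1=20 S2=45 S3=20 blocked=[]
Op 4: conn=50 S1=20 S2=52 S3=20 blocked=[]
Op 5: conn=32 S1=20 S2=34 S3=20 blocked=[]
Op 6: conn=16 S1=20 S2=18 S3=20 blocked=[]
Op 7: conn=8 S1=12 S2=18 S3=20 blocked=[]
Op 8: conn=3 S1=12 S2=18 S3=15 blocked=[]
Op 9: conn=-13 S1=12 S2=18 S3=-1 blocked=[1, 2, 3]
Op 10: conn=14 S1=12 S2=18 S3=-1 blocked=[3]
Op 11: conn=6 S1=12 S2=18 S3=-9 blocked=[3]
Op 12: conn=6 S1=12 S2=29 S3=-9 blocked=[3]
Op 13: conn=16 S1=12 S2=29 S3=-9 blocked=[3]
Op 14: conn=30 S1=12 S2=29 S3=-9 blocked=[3]

Answer: S3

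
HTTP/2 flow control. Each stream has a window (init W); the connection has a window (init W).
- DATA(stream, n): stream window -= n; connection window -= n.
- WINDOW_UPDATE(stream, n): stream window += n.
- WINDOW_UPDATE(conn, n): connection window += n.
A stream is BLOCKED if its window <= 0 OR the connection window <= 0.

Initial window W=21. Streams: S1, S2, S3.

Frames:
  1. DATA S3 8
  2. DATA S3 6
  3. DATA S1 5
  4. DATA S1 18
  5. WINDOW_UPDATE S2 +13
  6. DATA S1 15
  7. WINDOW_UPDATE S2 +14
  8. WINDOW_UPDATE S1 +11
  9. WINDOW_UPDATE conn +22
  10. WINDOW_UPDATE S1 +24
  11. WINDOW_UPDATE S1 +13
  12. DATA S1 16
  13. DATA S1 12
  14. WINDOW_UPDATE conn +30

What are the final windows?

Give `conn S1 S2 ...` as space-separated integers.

Op 1: conn=13 S1=21 S2=21 S3=13 blocked=[]
Op 2: conn=7 S1=21 S2=21 S3=7 blocked=[]
Op 3: conn=2 S1=16 S2=21 S3=7 blocked=[]
Op 4: conn=-16 S1=-2 S2=21 S3=7 blocked=[1, 2, 3]
Op 5: conn=-16 S1=-2 S2=34 S3=7 blocked=[1, 2, 3]
Op 6: conn=-31 S1=-17 S2=34 S3=7 blocked=[1, 2, 3]
Op 7: conn=-31 S1=-17 S2=48 S3=7 blocked=[1, 2, 3]
Op 8: conn=-31 S1=-6 S2=48 S3=7 blocked=[1, 2, 3]
Op 9: conn=-9 S1=-6 S2=48 S3=7 blocked=[1, 2, 3]
Op 10: conn=-9 S1=18 S2=48 S3=7 blocked=[1, 2, 3]
Op 11: conn=-9 S1=31 S2=48 S3=7 blocked=[1, 2, 3]
Op 12: conn=-25 S1=15 S2=48 S3=7 blocked=[1, 2, 3]
Op 13: conn=-37 S1=3 S2=48 S3=7 blocked=[1, 2, 3]
Op 14: conn=-7 S1=3 S2=48 S3=7 blocked=[1, 2, 3]

Answer: -7 3 48 7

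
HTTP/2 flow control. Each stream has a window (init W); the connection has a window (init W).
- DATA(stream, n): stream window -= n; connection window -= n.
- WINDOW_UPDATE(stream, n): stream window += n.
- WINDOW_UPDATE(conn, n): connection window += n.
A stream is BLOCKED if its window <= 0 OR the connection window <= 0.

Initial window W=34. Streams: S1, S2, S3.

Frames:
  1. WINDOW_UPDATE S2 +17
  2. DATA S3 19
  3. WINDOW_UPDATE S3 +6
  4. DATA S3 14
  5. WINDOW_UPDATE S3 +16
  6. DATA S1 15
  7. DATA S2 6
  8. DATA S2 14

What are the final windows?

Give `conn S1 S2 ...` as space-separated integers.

Answer: -34 19 31 23

Derivation:
Op 1: conn=34 S1=34 S2=51 S3=34 blocked=[]
Op 2: conn=15 S1=34 S2=51 S3=15 blocked=[]
Op 3: conn=15 S1=34 S2=51 S3=21 blocked=[]
Op 4: conn=1 S1=34 S2=51 S3=7 blocked=[]
Op 5: conn=1 S1=34 S2=51 S3=23 blocked=[]
Op 6: conn=-14 S1=19 S2=51 S3=23 blocked=[1, 2, 3]
Op 7: conn=-20 S1=19 S2=45 S3=23 blocked=[1, 2, 3]
Op 8: conn=-34 S1=19 S2=31 S3=23 blocked=[1, 2, 3]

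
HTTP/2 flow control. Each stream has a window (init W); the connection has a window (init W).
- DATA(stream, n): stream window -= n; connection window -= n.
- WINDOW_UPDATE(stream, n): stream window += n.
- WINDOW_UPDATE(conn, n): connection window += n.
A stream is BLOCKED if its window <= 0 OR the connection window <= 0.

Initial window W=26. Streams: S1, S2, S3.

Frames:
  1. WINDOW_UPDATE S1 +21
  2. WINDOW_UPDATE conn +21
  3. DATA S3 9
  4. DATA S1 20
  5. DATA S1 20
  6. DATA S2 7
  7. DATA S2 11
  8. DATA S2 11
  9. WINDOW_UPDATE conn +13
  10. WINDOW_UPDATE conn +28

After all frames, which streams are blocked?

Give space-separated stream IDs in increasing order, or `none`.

Answer: S2

Derivation:
Op 1: conn=26 S1=47 S2=26 S3=26 blocked=[]
Op 2: conn=47 S1=47 S2=26 S3=26 blocked=[]
Op 3: conn=38 S1=47 S2=26 S3=17 blocked=[]
Op 4: conn=18 S1=27 S2=26 S3=17 blocked=[]
Op 5: conn=-2 S1=7 S2=26 S3=17 blocked=[1, 2, 3]
Op 6: conn=-9 S1=7 S2=19 S3=17 blocked=[1, 2, 3]
Op 7: conn=-20 S1=7 S2=8 S3=17 blocked=[1, 2, 3]
Op 8: conn=-31 S1=7 S2=-3 S3=17 blocked=[1, 2, 3]
Op 9: conn=-18 S1=7 S2=-3 S3=17 blocked=[1, 2, 3]
Op 10: conn=10 S1=7 S2=-3 S3=17 blocked=[2]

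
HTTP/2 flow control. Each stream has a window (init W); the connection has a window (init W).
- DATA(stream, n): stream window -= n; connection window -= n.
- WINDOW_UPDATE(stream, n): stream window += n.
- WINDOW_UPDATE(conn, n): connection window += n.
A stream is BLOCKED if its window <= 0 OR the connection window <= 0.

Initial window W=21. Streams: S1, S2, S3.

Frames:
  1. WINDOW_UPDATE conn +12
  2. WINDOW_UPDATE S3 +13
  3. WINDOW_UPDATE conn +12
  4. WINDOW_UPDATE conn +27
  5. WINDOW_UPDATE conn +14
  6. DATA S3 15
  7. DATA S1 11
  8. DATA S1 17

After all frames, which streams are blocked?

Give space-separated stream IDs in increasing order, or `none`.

Answer: S1

Derivation:
Op 1: conn=33 S1=21 S2=21 S3=21 blocked=[]
Op 2: conn=33 S1=21 S2=21 S3=34 blocked=[]
Op 3: conn=45 S1=21 S2=21 S3=34 blocked=[]
Op 4: conn=72 S1=21 S2=21 S3=34 blocked=[]
Op 5: conn=86 S1=21 S2=21 S3=34 blocked=[]
Op 6: conn=71 S1=21 S2=21 S3=19 blocked=[]
Op 7: conn=60 S1=10 S2=21 S3=19 blocked=[]
Op 8: conn=43 S1=-7 S2=21 S3=19 blocked=[1]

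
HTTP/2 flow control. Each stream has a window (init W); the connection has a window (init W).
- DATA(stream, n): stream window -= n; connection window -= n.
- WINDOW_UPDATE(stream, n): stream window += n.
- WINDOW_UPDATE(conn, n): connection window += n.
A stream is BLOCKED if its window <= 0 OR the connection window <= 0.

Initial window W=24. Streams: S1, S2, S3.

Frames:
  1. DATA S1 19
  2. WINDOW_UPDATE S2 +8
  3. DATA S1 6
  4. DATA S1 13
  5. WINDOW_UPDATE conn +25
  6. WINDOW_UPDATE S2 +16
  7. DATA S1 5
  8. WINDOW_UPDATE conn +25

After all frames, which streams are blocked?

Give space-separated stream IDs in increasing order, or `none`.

Op 1: conn=5 S1=5 S2=24 S3=24 blocked=[]
Op 2: conn=5 S1=5 S2=32 S3=24 blocked=[]
Op 3: conn=-1 S1=-1 S2=32 S3=24 blocked=[1, 2, 3]
Op 4: conn=-14 S1=-14 S2=32 S3=24 blocked=[1, 2, 3]
Op 5: conn=11 S1=-14 S2=32 S3=24 blocked=[1]
Op 6: conn=11 S1=-14 S2=48 S3=24 blocked=[1]
Op 7: conn=6 S1=-19 S2=48 S3=24 blocked=[1]
Op 8: conn=31 S1=-19 S2=48 S3=24 blocked=[1]

Answer: S1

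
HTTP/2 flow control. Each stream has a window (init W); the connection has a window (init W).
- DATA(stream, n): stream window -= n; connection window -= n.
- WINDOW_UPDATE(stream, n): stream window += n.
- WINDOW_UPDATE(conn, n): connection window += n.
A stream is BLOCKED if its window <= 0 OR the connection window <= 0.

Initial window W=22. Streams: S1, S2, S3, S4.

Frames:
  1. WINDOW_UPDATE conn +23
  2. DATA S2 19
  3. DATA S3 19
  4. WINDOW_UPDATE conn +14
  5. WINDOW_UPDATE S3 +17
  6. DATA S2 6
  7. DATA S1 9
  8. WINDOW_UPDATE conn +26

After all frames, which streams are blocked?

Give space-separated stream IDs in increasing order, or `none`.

Answer: S2

Derivation:
Op 1: conn=45 S1=22 S2=22 S3=22 S4=22 blocked=[]
Op 2: conn=26 S1=22 S2=3 S3=22 S4=22 blocked=[]
Op 3: conn=7 S1=22 S2=3 S3=3 S4=22 blocked=[]
Op 4: conn=21 S1=22 S2=3 S3=3 S4=22 blocked=[]
Op 5: conn=21 S1=22 S2=3 S3=20 S4=22 blocked=[]
Op 6: conn=15 S1=22 S2=-3 S3=20 S4=22 blocked=[2]
Op 7: conn=6 S1=13 S2=-3 S3=20 S4=22 blocked=[2]
Op 8: conn=32 S1=13 S2=-3 S3=20 S4=22 blocked=[2]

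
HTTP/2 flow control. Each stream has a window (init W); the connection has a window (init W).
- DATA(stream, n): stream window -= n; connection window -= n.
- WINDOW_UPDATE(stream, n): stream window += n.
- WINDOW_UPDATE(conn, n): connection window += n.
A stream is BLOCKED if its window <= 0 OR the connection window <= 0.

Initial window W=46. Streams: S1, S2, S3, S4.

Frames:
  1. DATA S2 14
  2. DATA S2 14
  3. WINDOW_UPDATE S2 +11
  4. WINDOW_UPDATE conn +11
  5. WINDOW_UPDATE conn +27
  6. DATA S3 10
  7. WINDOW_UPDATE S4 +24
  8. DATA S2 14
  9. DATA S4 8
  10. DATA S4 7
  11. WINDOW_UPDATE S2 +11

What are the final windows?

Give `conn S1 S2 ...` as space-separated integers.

Answer: 17 46 26 36 55

Derivation:
Op 1: conn=32 S1=46 S2=32 S3=46 S4=46 blocked=[]
Op 2: conn=18 S1=46 S2=18 S3=46 S4=46 blocked=[]
Op 3: conn=18 S1=46 S2=29 S3=46 S4=46 blocked=[]
Op 4: conn=29 S1=46 S2=29 S3=46 S4=46 blocked=[]
Op 5: conn=56 S1=46 S2=29 S3=46 S4=46 blocked=[]
Op 6: conn=46 S1=46 S2=29 S3=36 S4=46 blocked=[]
Op 7: conn=46 S1=46 S2=29 S3=36 S4=70 blocked=[]
Op 8: conn=32 S1=46 S2=15 S3=36 S4=70 blocked=[]
Op 9: conn=24 S1=46 S2=15 S3=36 S4=62 blocked=[]
Op 10: conn=17 S1=46 S2=15 S3=36 S4=55 blocked=[]
Op 11: conn=17 S1=46 S2=26 S3=36 S4=55 blocked=[]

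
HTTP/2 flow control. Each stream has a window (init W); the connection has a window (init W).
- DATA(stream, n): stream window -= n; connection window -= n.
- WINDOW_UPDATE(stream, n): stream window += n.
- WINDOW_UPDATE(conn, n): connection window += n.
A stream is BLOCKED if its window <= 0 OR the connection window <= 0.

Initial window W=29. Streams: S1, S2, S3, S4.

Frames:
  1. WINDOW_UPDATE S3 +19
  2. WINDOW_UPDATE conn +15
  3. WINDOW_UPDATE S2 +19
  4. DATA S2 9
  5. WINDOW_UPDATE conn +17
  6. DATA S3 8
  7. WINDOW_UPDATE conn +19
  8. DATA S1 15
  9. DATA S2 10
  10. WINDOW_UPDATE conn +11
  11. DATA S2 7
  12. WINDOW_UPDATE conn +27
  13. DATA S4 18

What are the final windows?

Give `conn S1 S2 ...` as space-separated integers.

Answer: 51 14 22 40 11

Derivation:
Op 1: conn=29 S1=29 S2=29 S3=48 S4=29 blocked=[]
Op 2: conn=44 S1=29 S2=29 S3=48 S4=29 blocked=[]
Op 3: conn=44 S1=29 S2=48 S3=48 S4=29 blocked=[]
Op 4: conn=35 S1=29 S2=39 S3=48 S4=29 blocked=[]
Op 5: conn=52 S1=29 S2=39 S3=48 S4=29 blocked=[]
Op 6: conn=44 S1=29 S2=39 S3=40 S4=29 blocked=[]
Op 7: conn=63 S1=29 S2=39 S3=40 S4=29 blocked=[]
Op 8: conn=48 S1=14 S2=39 S3=40 S4=29 blocked=[]
Op 9: conn=38 S1=14 S2=29 S3=40 S4=29 blocked=[]
Op 10: conn=49 S1=14 S2=29 S3=40 S4=29 blocked=[]
Op 11: conn=42 S1=14 S2=22 S3=40 S4=29 blocked=[]
Op 12: conn=69 S1=14 S2=22 S3=40 S4=29 blocked=[]
Op 13: conn=51 S1=14 S2=22 S3=40 S4=11 blocked=[]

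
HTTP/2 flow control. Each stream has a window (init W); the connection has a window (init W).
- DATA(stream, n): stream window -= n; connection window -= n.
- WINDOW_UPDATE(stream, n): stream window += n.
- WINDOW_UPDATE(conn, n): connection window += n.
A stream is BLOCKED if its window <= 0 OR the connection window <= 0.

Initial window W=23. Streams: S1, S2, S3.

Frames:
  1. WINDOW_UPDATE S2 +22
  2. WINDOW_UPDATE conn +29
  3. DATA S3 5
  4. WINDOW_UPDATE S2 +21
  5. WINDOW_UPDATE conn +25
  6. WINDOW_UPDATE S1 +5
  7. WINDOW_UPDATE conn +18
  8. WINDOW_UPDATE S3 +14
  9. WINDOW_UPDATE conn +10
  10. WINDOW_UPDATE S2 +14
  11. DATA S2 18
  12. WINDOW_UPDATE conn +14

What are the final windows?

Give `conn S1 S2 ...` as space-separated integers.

Op 1: conn=23 S1=23 S2=45 S3=23 blocked=[]
Op 2: conn=52 S1=23 S2=45 S3=23 blocked=[]
Op 3: conn=47 S1=23 S2=45 S3=18 blocked=[]
Op 4: conn=47 S1=23 S2=66 S3=18 blocked=[]
Op 5: conn=72 S1=23 S2=66 S3=18 blocked=[]
Op 6: conn=72 S1=28 S2=66 S3=18 blocked=[]
Op 7: conn=90 S1=28 S2=66 S3=18 blocked=[]
Op 8: conn=90 S1=28 S2=66 S3=32 blocked=[]
Op 9: conn=100 S1=28 S2=66 S3=32 blocked=[]
Op 10: conn=100 S1=28 S2=80 S3=32 blocked=[]
Op 11: conn=82 S1=28 S2=62 S3=32 blocked=[]
Op 12: conn=96 S1=28 S2=62 S3=32 blocked=[]

Answer: 96 28 62 32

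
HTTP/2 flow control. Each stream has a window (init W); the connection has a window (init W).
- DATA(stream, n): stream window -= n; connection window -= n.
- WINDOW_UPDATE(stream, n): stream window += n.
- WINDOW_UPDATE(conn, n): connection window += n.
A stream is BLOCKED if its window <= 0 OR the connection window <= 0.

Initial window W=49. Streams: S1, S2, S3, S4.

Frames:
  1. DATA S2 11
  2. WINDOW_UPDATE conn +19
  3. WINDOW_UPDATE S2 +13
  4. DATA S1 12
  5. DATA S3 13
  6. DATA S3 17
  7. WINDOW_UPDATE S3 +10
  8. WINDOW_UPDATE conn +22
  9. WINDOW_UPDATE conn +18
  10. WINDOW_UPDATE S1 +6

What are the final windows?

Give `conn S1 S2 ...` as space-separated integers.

Op 1: conn=38 S1=49 S2=38 S3=49 S4=49 blocked=[]
Op 2: conn=57 S1=49 S2=38 S3=49 S4=49 blocked=[]
Op 3: conn=57 S1=49 S2=51 S3=49 S4=49 blocked=[]
Op 4: conn=45 S1=37 S2=51 S3=49 S4=49 blocked=[]
Op 5: conn=32 S1=37 S2=51 S3=36 S4=49 blocked=[]
Op 6: conn=15 S1=37 S2=51 S3=19 S4=49 blocked=[]
Op 7: conn=15 S1=37 S2=51 S3=29 S4=49 blocked=[]
Op 8: conn=37 S1=37 S2=51 S3=29 S4=49 blocked=[]
Op 9: conn=55 S1=37 S2=51 S3=29 S4=49 blocked=[]
Op 10: conn=55 S1=43 S2=51 S3=29 S4=49 blocked=[]

Answer: 55 43 51 29 49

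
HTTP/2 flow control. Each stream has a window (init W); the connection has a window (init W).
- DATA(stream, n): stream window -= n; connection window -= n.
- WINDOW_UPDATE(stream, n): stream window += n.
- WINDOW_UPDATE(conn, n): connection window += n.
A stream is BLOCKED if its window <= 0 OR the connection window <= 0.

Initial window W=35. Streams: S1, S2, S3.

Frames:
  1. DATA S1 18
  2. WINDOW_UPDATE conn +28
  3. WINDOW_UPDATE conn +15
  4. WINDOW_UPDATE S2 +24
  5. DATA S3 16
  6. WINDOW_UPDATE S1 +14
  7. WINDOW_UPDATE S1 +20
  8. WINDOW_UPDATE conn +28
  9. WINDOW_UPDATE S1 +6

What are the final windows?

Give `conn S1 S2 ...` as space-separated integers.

Op 1: conn=17 S1=17 S2=35 S3=35 blocked=[]
Op 2: conn=45 S1=17 S2=35 S3=35 blocked=[]
Op 3: conn=60 S1=17 S2=35 S3=35 blocked=[]
Op 4: conn=60 S1=17 S2=59 S3=35 blocked=[]
Op 5: conn=44 S1=17 S2=59 S3=19 blocked=[]
Op 6: conn=44 S1=31 S2=59 S3=19 blocked=[]
Op 7: conn=44 S1=51 S2=59 S3=19 blocked=[]
Op 8: conn=72 S1=51 S2=59 S3=19 blocked=[]
Op 9: conn=72 S1=57 S2=59 S3=19 blocked=[]

Answer: 72 57 59 19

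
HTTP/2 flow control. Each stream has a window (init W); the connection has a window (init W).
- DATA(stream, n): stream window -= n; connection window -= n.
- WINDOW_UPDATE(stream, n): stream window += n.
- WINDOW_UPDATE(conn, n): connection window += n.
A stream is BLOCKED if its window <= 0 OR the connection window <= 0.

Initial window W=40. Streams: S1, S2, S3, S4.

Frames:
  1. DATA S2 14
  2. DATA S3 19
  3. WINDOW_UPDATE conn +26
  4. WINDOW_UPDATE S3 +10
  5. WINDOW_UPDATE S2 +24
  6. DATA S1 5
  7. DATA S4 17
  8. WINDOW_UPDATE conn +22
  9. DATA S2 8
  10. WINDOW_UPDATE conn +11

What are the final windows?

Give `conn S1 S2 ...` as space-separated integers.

Answer: 36 35 42 31 23

Derivation:
Op 1: conn=26 S1=40 S2=26 S3=40 S4=40 blocked=[]
Op 2: conn=7 S1=40 S2=26 S3=21 S4=40 blocked=[]
Op 3: conn=33 S1=40 S2=26 S3=21 S4=40 blocked=[]
Op 4: conn=33 S1=40 S2=26 S3=31 S4=40 blocked=[]
Op 5: conn=33 S1=40 S2=50 S3=31 S4=40 blocked=[]
Op 6: conn=28 S1=35 S2=50 S3=31 S4=40 blocked=[]
Op 7: conn=11 S1=35 S2=50 S3=31 S4=23 blocked=[]
Op 8: conn=33 S1=35 S2=50 S3=31 S4=23 blocked=[]
Op 9: conn=25 S1=35 S2=42 S3=31 S4=23 blocked=[]
Op 10: conn=36 S1=35 S2=42 S3=31 S4=23 blocked=[]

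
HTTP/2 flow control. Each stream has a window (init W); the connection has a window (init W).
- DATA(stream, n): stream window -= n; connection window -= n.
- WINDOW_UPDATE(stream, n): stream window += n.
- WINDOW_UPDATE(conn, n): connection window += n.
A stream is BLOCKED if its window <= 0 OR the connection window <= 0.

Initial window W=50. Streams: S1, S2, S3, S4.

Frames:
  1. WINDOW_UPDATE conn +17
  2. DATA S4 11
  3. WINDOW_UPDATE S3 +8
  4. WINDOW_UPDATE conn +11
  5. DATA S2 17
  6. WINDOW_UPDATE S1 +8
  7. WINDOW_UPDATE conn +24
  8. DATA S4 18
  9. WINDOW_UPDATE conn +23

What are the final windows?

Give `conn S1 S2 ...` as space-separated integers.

Op 1: conn=67 S1=50 S2=50 S3=50 S4=50 blocked=[]
Op 2: conn=56 S1=50 S2=50 S3=50 S4=39 blocked=[]
Op 3: conn=56 S1=50 S2=50 S3=58 S4=39 blocked=[]
Op 4: conn=67 S1=50 S2=50 S3=58 S4=39 blocked=[]
Op 5: conn=50 S1=50 S2=33 S3=58 S4=39 blocked=[]
Op 6: conn=50 S1=58 S2=33 S3=58 S4=39 blocked=[]
Op 7: conn=74 S1=58 S2=33 S3=58 S4=39 blocked=[]
Op 8: conn=56 S1=58 S2=33 S3=58 S4=21 blocked=[]
Op 9: conn=79 S1=58 S2=33 S3=58 S4=21 blocked=[]

Answer: 79 58 33 58 21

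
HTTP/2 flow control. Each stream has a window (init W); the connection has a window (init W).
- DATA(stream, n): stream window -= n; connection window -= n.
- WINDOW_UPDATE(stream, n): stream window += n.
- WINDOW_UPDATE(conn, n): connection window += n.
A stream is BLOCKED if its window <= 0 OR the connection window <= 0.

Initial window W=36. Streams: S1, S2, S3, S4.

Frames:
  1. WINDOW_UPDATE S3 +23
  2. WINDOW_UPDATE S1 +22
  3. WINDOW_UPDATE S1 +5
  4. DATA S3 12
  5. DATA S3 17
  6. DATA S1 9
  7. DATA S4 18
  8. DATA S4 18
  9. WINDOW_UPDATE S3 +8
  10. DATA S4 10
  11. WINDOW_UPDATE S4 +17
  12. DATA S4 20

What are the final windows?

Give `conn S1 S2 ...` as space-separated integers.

Answer: -68 54 36 38 -13

Derivation:
Op 1: conn=36 S1=36 S2=36 S3=59 S4=36 blocked=[]
Op 2: conn=36 S1=58 S2=36 S3=59 S4=36 blocked=[]
Op 3: conn=36 S1=63 S2=36 S3=59 S4=36 blocked=[]
Op 4: conn=24 S1=63 S2=36 S3=47 S4=36 blocked=[]
Op 5: conn=7 S1=63 S2=36 S3=30 S4=36 blocked=[]
Op 6: conn=-2 S1=54 S2=36 S3=30 S4=36 blocked=[1, 2, 3, 4]
Op 7: conn=-20 S1=54 S2=36 S3=30 S4=18 blocked=[1, 2, 3, 4]
Op 8: conn=-38 S1=54 S2=36 S3=30 S4=0 blocked=[1, 2, 3, 4]
Op 9: conn=-38 S1=54 S2=36 S3=38 S4=0 blocked=[1, 2, 3, 4]
Op 10: conn=-48 S1=54 S2=36 S3=38 S4=-10 blocked=[1, 2, 3, 4]
Op 11: conn=-48 S1=54 S2=36 S3=38 S4=7 blocked=[1, 2, 3, 4]
Op 12: conn=-68 S1=54 S2=36 S3=38 S4=-13 blocked=[1, 2, 3, 4]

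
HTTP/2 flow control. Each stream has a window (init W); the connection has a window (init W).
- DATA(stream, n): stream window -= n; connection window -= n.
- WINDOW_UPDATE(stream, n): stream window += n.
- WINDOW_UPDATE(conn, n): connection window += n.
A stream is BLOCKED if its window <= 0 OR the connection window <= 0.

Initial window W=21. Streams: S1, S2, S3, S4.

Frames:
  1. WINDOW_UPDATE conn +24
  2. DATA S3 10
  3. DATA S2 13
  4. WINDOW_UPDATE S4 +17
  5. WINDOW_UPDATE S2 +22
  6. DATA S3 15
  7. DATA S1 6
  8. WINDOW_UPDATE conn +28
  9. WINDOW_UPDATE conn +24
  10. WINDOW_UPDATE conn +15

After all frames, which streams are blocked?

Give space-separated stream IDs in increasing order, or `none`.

Op 1: conn=45 S1=21 S2=21 S3=21 S4=21 blocked=[]
Op 2: conn=35 S1=21 S2=21 S3=11 S4=21 blocked=[]
Op 3: conn=22 S1=21 S2=8 S3=11 S4=21 blocked=[]
Op 4: conn=22 S1=21 S2=8 S3=11 S4=38 blocked=[]
Op 5: conn=22 S1=21 S2=30 S3=11 S4=38 blocked=[]
Op 6: conn=7 S1=21 S2=30 S3=-4 S4=38 blocked=[3]
Op 7: conn=1 S1=15 S2=30 S3=-4 S4=38 blocked=[3]
Op 8: conn=29 S1=15 S2=30 S3=-4 S4=38 blocked=[3]
Op 9: conn=53 S1=15 S2=30 S3=-4 S4=38 blocked=[3]
Op 10: conn=68 S1=15 S2=30 S3=-4 S4=38 blocked=[3]

Answer: S3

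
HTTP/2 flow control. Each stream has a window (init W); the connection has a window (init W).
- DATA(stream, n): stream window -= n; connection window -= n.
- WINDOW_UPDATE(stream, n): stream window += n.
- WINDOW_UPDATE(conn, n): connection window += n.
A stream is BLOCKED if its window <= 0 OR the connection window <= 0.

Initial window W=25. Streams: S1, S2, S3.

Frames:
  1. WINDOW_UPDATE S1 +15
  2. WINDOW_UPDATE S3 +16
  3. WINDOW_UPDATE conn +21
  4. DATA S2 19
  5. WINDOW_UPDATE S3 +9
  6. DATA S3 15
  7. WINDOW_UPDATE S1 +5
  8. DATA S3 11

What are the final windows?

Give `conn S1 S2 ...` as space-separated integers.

Op 1: conn=25 S1=40 S2=25 S3=25 blocked=[]
Op 2: conn=25 S1=40 S2=25 S3=41 blocked=[]
Op 3: conn=46 S1=40 S2=25 S3=41 blocked=[]
Op 4: conn=27 S1=40 S2=6 S3=41 blocked=[]
Op 5: conn=27 S1=40 S2=6 S3=50 blocked=[]
Op 6: conn=12 S1=40 S2=6 S3=35 blocked=[]
Op 7: conn=12 S1=45 S2=6 S3=35 blocked=[]
Op 8: conn=1 S1=45 S2=6 S3=24 blocked=[]

Answer: 1 45 6 24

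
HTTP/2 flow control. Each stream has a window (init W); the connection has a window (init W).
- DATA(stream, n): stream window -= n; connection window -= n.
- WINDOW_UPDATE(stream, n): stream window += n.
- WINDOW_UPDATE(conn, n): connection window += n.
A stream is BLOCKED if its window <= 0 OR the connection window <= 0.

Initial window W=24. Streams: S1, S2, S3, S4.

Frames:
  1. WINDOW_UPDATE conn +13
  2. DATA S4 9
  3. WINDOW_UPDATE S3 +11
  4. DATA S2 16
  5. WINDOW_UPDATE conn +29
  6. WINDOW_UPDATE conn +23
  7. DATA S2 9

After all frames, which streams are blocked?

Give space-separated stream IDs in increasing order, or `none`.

Op 1: conn=37 S1=24 S2=24 S3=24 S4=24 blocked=[]
Op 2: conn=28 S1=24 S2=24 S3=24 S4=15 blocked=[]
Op 3: conn=28 S1=24 S2=24 S3=35 S4=15 blocked=[]
Op 4: conn=12 S1=24 S2=8 S3=35 S4=15 blocked=[]
Op 5: conn=41 S1=24 S2=8 S3=35 S4=15 blocked=[]
Op 6: conn=64 S1=24 S2=8 S3=35 S4=15 blocked=[]
Op 7: conn=55 S1=24 S2=-1 S3=35 S4=15 blocked=[2]

Answer: S2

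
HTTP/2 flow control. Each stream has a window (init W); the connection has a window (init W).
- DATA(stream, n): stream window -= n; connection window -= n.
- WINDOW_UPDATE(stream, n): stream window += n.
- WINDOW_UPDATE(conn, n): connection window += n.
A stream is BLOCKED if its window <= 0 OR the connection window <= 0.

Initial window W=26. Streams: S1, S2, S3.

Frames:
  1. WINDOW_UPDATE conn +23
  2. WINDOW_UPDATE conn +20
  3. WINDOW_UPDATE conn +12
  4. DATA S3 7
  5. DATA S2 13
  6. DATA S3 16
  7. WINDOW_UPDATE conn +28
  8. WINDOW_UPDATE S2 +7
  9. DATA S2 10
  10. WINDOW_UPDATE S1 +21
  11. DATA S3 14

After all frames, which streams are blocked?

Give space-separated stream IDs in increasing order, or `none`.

Op 1: conn=49 S1=26 S2=26 S3=26 blocked=[]
Op 2: conn=69 S1=26 S2=26 S3=26 blocked=[]
Op 3: conn=81 S1=26 S2=26 S3=26 blocked=[]
Op 4: conn=74 S1=26 S2=26 S3=19 blocked=[]
Op 5: conn=61 S1=26 S2=13 S3=19 blocked=[]
Op 6: conn=45 S1=26 S2=13 S3=3 blocked=[]
Op 7: conn=73 S1=26 S2=13 S3=3 blocked=[]
Op 8: conn=73 S1=26 S2=20 S3=3 blocked=[]
Op 9: conn=63 S1=26 S2=10 S3=3 blocked=[]
Op 10: conn=63 S1=47 S2=10 S3=3 blocked=[]
Op 11: conn=49 S1=47 S2=10 S3=-11 blocked=[3]

Answer: S3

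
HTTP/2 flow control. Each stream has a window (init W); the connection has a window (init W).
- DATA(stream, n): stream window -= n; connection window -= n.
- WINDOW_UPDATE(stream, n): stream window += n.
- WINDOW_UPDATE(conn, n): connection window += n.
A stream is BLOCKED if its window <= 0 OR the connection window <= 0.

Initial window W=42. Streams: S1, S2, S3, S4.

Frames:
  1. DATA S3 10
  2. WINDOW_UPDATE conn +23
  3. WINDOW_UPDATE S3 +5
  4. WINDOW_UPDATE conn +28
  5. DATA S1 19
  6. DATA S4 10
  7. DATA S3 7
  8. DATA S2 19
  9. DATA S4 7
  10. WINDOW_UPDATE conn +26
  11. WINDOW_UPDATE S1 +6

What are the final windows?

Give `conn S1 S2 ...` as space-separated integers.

Op 1: conn=32 S1=42 S2=42 S3=32 S4=42 blocked=[]
Op 2: conn=55 S1=42 S2=42 S3=32 S4=42 blocked=[]
Op 3: conn=55 S1=42 S2=42 S3=37 S4=42 blocked=[]
Op 4: conn=83 S1=42 S2=42 S3=37 S4=42 blocked=[]
Op 5: conn=64 S1=23 S2=42 S3=37 S4=42 blocked=[]
Op 6: conn=54 S1=23 S2=42 S3=37 S4=32 blocked=[]
Op 7: conn=47 S1=23 S2=42 S3=30 S4=32 blocked=[]
Op 8: conn=28 S1=23 S2=23 S3=30 S4=32 blocked=[]
Op 9: conn=21 S1=23 S2=23 S3=30 S4=25 blocked=[]
Op 10: conn=47 S1=23 S2=23 S3=30 S4=25 blocked=[]
Op 11: conn=47 S1=29 S2=23 S3=30 S4=25 blocked=[]

Answer: 47 29 23 30 25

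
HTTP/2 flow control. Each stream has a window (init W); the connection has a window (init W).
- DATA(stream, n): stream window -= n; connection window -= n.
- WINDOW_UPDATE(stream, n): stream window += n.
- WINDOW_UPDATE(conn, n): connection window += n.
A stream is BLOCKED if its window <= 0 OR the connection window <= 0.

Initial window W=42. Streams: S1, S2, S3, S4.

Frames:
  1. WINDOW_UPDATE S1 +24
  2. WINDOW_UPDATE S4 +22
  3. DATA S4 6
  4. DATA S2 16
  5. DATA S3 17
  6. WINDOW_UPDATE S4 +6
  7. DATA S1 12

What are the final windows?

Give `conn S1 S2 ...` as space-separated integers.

Answer: -9 54 26 25 64

Derivation:
Op 1: conn=42 S1=66 S2=42 S3=42 S4=42 blocked=[]
Op 2: conn=42 S1=66 S2=42 S3=42 S4=64 blocked=[]
Op 3: conn=36 S1=66 S2=42 S3=42 S4=58 blocked=[]
Op 4: conn=20 S1=66 S2=26 S3=42 S4=58 blocked=[]
Op 5: conn=3 S1=66 S2=26 S3=25 S4=58 blocked=[]
Op 6: conn=3 S1=66 S2=26 S3=25 S4=64 blocked=[]
Op 7: conn=-9 S1=54 S2=26 S3=25 S4=64 blocked=[1, 2, 3, 4]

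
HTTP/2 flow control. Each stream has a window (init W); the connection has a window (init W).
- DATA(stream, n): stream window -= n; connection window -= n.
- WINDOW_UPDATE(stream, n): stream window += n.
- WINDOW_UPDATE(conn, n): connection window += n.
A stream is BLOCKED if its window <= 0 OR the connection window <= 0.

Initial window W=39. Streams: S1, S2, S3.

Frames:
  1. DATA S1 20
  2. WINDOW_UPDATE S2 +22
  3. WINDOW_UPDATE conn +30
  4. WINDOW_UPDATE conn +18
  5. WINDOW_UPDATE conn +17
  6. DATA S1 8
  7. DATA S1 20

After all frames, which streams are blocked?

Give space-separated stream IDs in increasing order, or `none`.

Op 1: conn=19 S1=19 S2=39 S3=39 blocked=[]
Op 2: conn=19 S1=19 S2=61 S3=39 blocked=[]
Op 3: conn=49 S1=19 S2=61 S3=39 blocked=[]
Op 4: conn=67 S1=19 S2=61 S3=39 blocked=[]
Op 5: conn=84 S1=19 S2=61 S3=39 blocked=[]
Op 6: conn=76 S1=11 S2=61 S3=39 blocked=[]
Op 7: conn=56 S1=-9 S2=61 S3=39 blocked=[1]

Answer: S1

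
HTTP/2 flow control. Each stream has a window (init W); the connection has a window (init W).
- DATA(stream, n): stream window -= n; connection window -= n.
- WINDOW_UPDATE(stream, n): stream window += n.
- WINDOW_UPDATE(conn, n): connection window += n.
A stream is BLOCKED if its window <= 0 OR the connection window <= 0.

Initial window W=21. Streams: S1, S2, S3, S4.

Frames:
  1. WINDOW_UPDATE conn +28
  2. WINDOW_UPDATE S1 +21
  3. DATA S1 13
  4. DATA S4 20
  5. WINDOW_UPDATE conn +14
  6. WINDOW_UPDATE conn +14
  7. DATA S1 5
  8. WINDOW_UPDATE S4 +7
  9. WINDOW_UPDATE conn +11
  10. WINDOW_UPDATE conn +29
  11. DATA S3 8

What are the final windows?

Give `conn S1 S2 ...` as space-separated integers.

Answer: 71 24 21 13 8

Derivation:
Op 1: conn=49 S1=21 S2=21 S3=21 S4=21 blocked=[]
Op 2: conn=49 S1=42 S2=21 S3=21 S4=21 blocked=[]
Op 3: conn=36 S1=29 S2=21 S3=21 S4=21 blocked=[]
Op 4: conn=16 S1=29 S2=21 S3=21 S4=1 blocked=[]
Op 5: conn=30 S1=29 S2=21 S3=21 S4=1 blocked=[]
Op 6: conn=44 S1=29 S2=21 S3=21 S4=1 blocked=[]
Op 7: conn=39 S1=24 S2=21 S3=21 S4=1 blocked=[]
Op 8: conn=39 S1=24 S2=21 S3=21 S4=8 blocked=[]
Op 9: conn=50 S1=24 S2=21 S3=21 S4=8 blocked=[]
Op 10: conn=79 S1=24 S2=21 S3=21 S4=8 blocked=[]
Op 11: conn=71 S1=24 S2=21 S3=13 S4=8 blocked=[]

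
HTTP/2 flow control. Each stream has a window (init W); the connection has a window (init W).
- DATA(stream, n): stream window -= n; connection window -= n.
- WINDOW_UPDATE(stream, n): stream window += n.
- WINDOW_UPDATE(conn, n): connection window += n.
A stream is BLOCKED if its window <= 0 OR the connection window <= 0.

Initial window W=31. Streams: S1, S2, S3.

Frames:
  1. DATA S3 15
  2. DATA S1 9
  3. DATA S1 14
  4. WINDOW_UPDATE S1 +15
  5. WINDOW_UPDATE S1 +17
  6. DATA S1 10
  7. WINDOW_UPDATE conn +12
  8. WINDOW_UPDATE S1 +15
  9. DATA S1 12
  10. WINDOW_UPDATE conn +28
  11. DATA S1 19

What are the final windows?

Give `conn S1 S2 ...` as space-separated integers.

Answer: -8 14 31 16

Derivation:
Op 1: conn=16 S1=31 S2=31 S3=16 blocked=[]
Op 2: conn=7 S1=22 S2=31 S3=16 blocked=[]
Op 3: conn=-7 S1=8 S2=31 S3=16 blocked=[1, 2, 3]
Op 4: conn=-7 S1=23 S2=31 S3=16 blocked=[1, 2, 3]
Op 5: conn=-7 S1=40 S2=31 S3=16 blocked=[1, 2, 3]
Op 6: conn=-17 S1=30 S2=31 S3=16 blocked=[1, 2, 3]
Op 7: conn=-5 S1=30 S2=31 S3=16 blocked=[1, 2, 3]
Op 8: conn=-5 S1=45 S2=31 S3=16 blocked=[1, 2, 3]
Op 9: conn=-17 S1=33 S2=31 S3=16 blocked=[1, 2, 3]
Op 10: conn=11 S1=33 S2=31 S3=16 blocked=[]
Op 11: conn=-8 S1=14 S2=31 S3=16 blocked=[1, 2, 3]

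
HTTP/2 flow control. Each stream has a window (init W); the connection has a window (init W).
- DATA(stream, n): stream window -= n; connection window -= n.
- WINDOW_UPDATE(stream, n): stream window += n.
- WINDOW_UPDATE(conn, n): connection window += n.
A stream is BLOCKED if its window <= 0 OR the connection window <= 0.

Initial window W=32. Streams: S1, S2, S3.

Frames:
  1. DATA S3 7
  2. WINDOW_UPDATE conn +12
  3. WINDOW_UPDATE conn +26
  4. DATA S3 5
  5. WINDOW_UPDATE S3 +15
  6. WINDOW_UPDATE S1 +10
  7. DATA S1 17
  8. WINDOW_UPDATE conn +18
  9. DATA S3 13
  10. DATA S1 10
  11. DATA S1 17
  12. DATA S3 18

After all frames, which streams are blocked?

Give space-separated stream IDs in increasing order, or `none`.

Answer: S1

Derivation:
Op 1: conn=25 S1=32 S2=32 S3=25 blocked=[]
Op 2: conn=37 S1=32 S2=32 S3=25 blocked=[]
Op 3: conn=63 S1=32 S2=32 S3=25 blocked=[]
Op 4: conn=58 S1=32 S2=32 S3=20 blocked=[]
Op 5: conn=58 S1=32 S2=32 S3=35 blocked=[]
Op 6: conn=58 S1=42 S2=32 S3=35 blocked=[]
Op 7: conn=41 S1=25 S2=32 S3=35 blocked=[]
Op 8: conn=59 S1=25 S2=32 S3=35 blocked=[]
Op 9: conn=46 S1=25 S2=32 S3=22 blocked=[]
Op 10: conn=36 S1=15 S2=32 S3=22 blocked=[]
Op 11: conn=19 S1=-2 S2=32 S3=22 blocked=[1]
Op 12: conn=1 S1=-2 S2=32 S3=4 blocked=[1]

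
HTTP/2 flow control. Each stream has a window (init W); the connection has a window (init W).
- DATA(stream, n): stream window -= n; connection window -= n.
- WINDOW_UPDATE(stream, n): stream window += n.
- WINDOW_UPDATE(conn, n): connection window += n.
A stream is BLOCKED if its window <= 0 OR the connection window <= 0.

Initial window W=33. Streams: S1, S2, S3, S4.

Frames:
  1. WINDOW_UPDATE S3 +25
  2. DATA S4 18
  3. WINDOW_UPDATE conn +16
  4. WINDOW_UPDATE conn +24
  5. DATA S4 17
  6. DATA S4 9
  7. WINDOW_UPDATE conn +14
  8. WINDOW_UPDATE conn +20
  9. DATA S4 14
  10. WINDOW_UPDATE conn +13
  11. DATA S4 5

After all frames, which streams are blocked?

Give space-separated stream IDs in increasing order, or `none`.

Answer: S4

Derivation:
Op 1: conn=33 S1=33 S2=33 S3=58 S4=33 blocked=[]
Op 2: conn=15 S1=33 S2=33 S3=58 S4=15 blocked=[]
Op 3: conn=31 S1=33 S2=33 S3=58 S4=15 blocked=[]
Op 4: conn=55 S1=33 S2=33 S3=58 S4=15 blocked=[]
Op 5: conn=38 S1=33 S2=33 S3=58 S4=-2 blocked=[4]
Op 6: conn=29 S1=33 S2=33 S3=58 S4=-11 blocked=[4]
Op 7: conn=43 S1=33 S2=33 S3=58 S4=-11 blocked=[4]
Op 8: conn=63 S1=33 S2=33 S3=58 S4=-11 blocked=[4]
Op 9: conn=49 S1=33 S2=33 S3=58 S4=-25 blocked=[4]
Op 10: conn=62 S1=33 S2=33 S3=58 S4=-25 blocked=[4]
Op 11: conn=57 S1=33 S2=33 S3=58 S4=-30 blocked=[4]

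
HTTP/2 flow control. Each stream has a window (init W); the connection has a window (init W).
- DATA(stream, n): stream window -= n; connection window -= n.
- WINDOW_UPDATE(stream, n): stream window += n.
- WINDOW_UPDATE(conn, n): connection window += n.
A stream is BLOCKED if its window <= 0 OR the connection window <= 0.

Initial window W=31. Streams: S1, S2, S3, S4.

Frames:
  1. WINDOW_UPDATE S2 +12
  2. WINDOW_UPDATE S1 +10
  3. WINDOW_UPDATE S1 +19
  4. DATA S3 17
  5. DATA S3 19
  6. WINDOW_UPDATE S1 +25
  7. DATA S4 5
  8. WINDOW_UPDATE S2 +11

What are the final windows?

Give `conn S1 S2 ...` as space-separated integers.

Op 1: conn=31 S1=31 S2=43 S3=31 S4=31 blocked=[]
Op 2: conn=31 S1=41 S2=43 S3=31 S4=31 blocked=[]
Op 3: conn=31 S1=60 S2=43 S3=31 S4=31 blocked=[]
Op 4: conn=14 S1=60 S2=43 S3=14 S4=31 blocked=[]
Op 5: conn=-5 S1=60 S2=43 S3=-5 S4=31 blocked=[1, 2, 3, 4]
Op 6: conn=-5 S1=85 S2=43 S3=-5 S4=31 blocked=[1, 2, 3, 4]
Op 7: conn=-10 S1=85 S2=43 S3=-5 S4=26 blocked=[1, 2, 3, 4]
Op 8: conn=-10 S1=85 S2=54 S3=-5 S4=26 blocked=[1, 2, 3, 4]

Answer: -10 85 54 -5 26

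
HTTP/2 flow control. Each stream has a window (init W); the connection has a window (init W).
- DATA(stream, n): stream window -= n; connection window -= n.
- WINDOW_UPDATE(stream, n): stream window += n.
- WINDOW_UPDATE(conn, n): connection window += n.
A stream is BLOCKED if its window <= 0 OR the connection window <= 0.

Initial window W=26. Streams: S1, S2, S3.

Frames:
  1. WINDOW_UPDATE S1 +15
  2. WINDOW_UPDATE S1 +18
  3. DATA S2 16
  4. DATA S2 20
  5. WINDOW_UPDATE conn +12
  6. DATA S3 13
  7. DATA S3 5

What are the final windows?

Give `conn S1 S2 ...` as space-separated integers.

Answer: -16 59 -10 8

Derivation:
Op 1: conn=26 S1=41 S2=26 S3=26 blocked=[]
Op 2: conn=26 S1=59 S2=26 S3=26 blocked=[]
Op 3: conn=10 S1=59 S2=10 S3=26 blocked=[]
Op 4: conn=-10 S1=59 S2=-10 S3=26 blocked=[1, 2, 3]
Op 5: conn=2 S1=59 S2=-10 S3=26 blocked=[2]
Op 6: conn=-11 S1=59 S2=-10 S3=13 blocked=[1, 2, 3]
Op 7: conn=-16 S1=59 S2=-10 S3=8 blocked=[1, 2, 3]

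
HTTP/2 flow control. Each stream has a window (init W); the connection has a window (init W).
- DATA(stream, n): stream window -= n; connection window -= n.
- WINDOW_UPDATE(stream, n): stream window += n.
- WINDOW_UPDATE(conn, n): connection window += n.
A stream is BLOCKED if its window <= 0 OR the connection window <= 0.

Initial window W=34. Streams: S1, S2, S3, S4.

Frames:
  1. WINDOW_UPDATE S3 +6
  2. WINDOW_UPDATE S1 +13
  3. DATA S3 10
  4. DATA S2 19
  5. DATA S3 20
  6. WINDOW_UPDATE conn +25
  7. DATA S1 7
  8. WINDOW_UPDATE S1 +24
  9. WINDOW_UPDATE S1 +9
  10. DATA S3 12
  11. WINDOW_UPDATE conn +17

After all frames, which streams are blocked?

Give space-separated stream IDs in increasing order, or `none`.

Answer: S3

Derivation:
Op 1: conn=34 S1=34 S2=34 S3=40 S4=34 blocked=[]
Op 2: conn=34 S1=47 S2=34 S3=40 S4=34 blocked=[]
Op 3: conn=24 S1=47 S2=34 S3=30 S4=34 blocked=[]
Op 4: conn=5 S1=47 S2=15 S3=30 S4=34 blocked=[]
Op 5: conn=-15 S1=47 S2=15 S3=10 S4=34 blocked=[1, 2, 3, 4]
Op 6: conn=10 S1=47 S2=15 S3=10 S4=34 blocked=[]
Op 7: conn=3 S1=40 S2=15 S3=10 S4=34 blocked=[]
Op 8: conn=3 S1=64 S2=15 S3=10 S4=34 blocked=[]
Op 9: conn=3 S1=73 S2=15 S3=10 S4=34 blocked=[]
Op 10: conn=-9 S1=73 S2=15 S3=-2 S4=34 blocked=[1, 2, 3, 4]
Op 11: conn=8 S1=73 S2=15 S3=-2 S4=34 blocked=[3]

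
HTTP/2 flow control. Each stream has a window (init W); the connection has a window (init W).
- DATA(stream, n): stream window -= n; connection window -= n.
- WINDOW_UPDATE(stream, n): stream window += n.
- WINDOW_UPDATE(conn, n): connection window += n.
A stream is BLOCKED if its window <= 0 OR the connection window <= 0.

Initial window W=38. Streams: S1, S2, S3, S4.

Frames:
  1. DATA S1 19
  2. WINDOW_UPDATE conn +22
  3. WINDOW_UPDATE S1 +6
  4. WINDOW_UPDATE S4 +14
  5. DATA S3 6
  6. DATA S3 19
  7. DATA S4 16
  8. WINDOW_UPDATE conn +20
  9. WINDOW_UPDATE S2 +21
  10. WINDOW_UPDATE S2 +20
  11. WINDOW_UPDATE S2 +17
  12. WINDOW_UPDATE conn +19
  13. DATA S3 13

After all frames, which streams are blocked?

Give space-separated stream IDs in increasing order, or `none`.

Op 1: conn=19 S1=19 S2=38 S3=38 S4=38 blocked=[]
Op 2: conn=41 S1=19 S2=38 S3=38 S4=38 blocked=[]
Op 3: conn=41 S1=25 S2=38 S3=38 S4=38 blocked=[]
Op 4: conn=41 S1=25 S2=38 S3=38 S4=52 blocked=[]
Op 5: conn=35 S1=25 S2=38 S3=32 S4=52 blocked=[]
Op 6: conn=16 S1=25 S2=38 S3=13 S4=52 blocked=[]
Op 7: conn=0 S1=25 S2=38 S3=13 S4=36 blocked=[1, 2, 3, 4]
Op 8: conn=20 S1=25 S2=38 S3=13 S4=36 blocked=[]
Op 9: conn=20 S1=25 S2=59 S3=13 S4=36 blocked=[]
Op 10: conn=20 S1=25 S2=79 S3=13 S4=36 blocked=[]
Op 11: conn=20 S1=25 S2=96 S3=13 S4=36 blocked=[]
Op 12: conn=39 S1=25 S2=96 S3=13 S4=36 blocked=[]
Op 13: conn=26 S1=25 S2=96 S3=0 S4=36 blocked=[3]

Answer: S3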